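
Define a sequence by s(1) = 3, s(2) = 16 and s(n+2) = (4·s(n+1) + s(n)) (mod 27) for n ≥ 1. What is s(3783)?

s(1) = 3, s(2) = 16, s(3) = 13, s(4) = 14, s(5) = 15, s(6) = 20, s(7) = 14, s(8) = 22, s(9) = 21, s(10) = 25, s(11) = 13, s(12) = 23, s(13) = 24, s(14) = 11, s(15) = 14, s(16) = 13, s(17) = 12, s(18) = 7, s(19) = 13, s(20) = 5, s(21) = 6, s(22) = 2, s(23) = 14, s(24) = 4, s(25) = 3, s(26) = 16.
Since (s(25), s(26)) = (s(1), s(2)) = (3, 16) (two consecutive terms determine the rest), the sequence is periodic with period 24.
So s(3783) = s(1 + ((3783-1) mod 24)) = s(15) = 14.

14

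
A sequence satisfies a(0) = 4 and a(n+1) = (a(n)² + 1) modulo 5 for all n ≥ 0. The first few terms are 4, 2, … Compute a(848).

Listing terms: a(0) = 4, a(1) = 2, a(2) = 0, a(3) = 1, a(4) = 2.
Since a(4) = a(1) = 2, the sequence is eventually periodic: after a pre-period of length 1 it cycles with period 3.
For n ≥ 1, a(n) depends only on (n - 1) mod 3. (848 - 1) mod 3 = 1, so a(848) = a(2) = 0.

0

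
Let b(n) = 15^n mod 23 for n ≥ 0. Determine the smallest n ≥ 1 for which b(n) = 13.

Listing terms: b(0) = 1; b(1) = 15; b(2) = 18; b(3) = 17; b(4) = 2; b(5) = 7; b(6) = 13; b(7) = 11; b(8) = 4; b(9) = 14; b(10) = 3; b(11) = 22; b(12) = 8; b(13) = 5; b(14) = 6; b(15) = 21; b(16) = 16; b(17) = 10; b(18) = 12; b(19) = 19; b(20) = 9; b(21) = 20; b(22) = 1.
The sequence repeats with period 22.
The value 13 first appears (with n ≥ 1) at b(6).

6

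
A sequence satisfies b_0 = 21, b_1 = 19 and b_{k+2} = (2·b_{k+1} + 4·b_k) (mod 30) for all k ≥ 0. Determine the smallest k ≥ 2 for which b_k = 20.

3

b_0 = 21, b_1 = 19, b_2 = 2, b_3 = 20, b_4 = 18, b_5 = 26, b_6 = 4, b_7 = 22, b_8 = 0, b_9 = 28, b_{10} = 26, b_{11} = 14, b_{12} = 12, b_{13} = 20, b_{14} = 28, b_{15} = 16, b_{16} = 24, b_{17} = 22, b_{18} = 20, b_{19} = 8, b_{20} = 6, b_{21} = 14, b_{22} = 22, b_{23} = 10, b_{24} = 18, b_{25} = 16, b_{26} = 14, b_{27} = 2, b_{28} = 0, b_{29} = 8, b_{30} = 16, b_{31} = 4, b_{32} = 12, b_{33} = 10, b_{34} = 8, b_{35} = 26, b_{36} = 24, b_{37} = 2, b_{38} = 10, b_{39} = 28, b_{40} = 6, b_{41} = 4, b_{42} = 2, b_{43} = 20.
Since (b_{42}, b_{43}) = (b_2, b_3) = (2, 20) (two consecutive terms determine the rest), the sequence is eventually periodic: after a pre-period of length 2 it cycles with period 40.
The value 20 first appears (with k ≥ 2) at b_3.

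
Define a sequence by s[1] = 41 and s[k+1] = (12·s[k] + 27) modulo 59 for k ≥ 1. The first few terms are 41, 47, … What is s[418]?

26

Computing terms: s[1] = 41; s[2] = 47; s[3] = 1; s[4] = 39; s[5] = 23; s[6] = 8; s[7] = 5; s[8] = 28; s[9] = 9; s[10] = 17; s[11] = 54; s[12] = 26; s[13] = 44; s[14] = 24; s[15] = 20; s[16] = 31; s[17] = 45; s[18] = 36; s[19] = 46; s[20] = 48; s[21] = 13; s[22] = 6; s[23] = 40; s[24] = 35; s[25] = 34; s[26] = 22; s[27] = 55; s[28] = 38; s[29] = 11; s[30] = 41.
The sequence repeats with period 29.
(418 - 1) mod 29 = 11, so s[418] = s[12] = 26.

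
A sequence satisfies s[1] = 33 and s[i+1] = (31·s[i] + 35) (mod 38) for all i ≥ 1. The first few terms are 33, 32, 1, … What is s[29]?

Listing terms: s[1] = 33,  s[2] = 32,  s[3] = 1,  s[4] = 28,  s[5] = 29,  s[6] = 22,  s[7] = 33.
Since s[7] = s[1] = 33, the sequence is periodic with period 6.
So s[29] = s[1 + ((29-1) mod 6)] = s[5] = 29.

29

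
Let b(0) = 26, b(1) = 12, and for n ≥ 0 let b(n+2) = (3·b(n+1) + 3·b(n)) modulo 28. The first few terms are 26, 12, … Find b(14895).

26

Listing terms: b(0) = 26,  b(1) = 12,  b(2) = 2,  b(3) = 14,  b(4) = 20,  b(5) = 18,  b(6) = 2,  b(7) = 4,  b(8) = 18,  b(9) = 10,  b(10) = 0,  b(11) = 2,  b(12) = 6,  b(13) = 24,  b(14) = 6,  b(15) = 6,  b(16) = 8,  b(17) = 14,  b(18) = 10,  b(19) = 16,  b(20) = 22,  b(21) = 2,  b(22) = 16,  b(23) = 26,  b(24) = 14,  b(25) = 8,  b(26) = 10,  b(27) = 26,  b(28) = 24,  b(29) = 10,  b(30) = 18,  b(31) = 0,  b(32) = 26,  b(33) = 22,  b(34) = 4,  b(35) = 22,  b(36) = 22,  b(37) = 20,  b(38) = 14,  b(39) = 18,  b(40) = 12,  b(41) = 6,  b(42) = 26,  b(43) = 12.
Since (b(42), b(43)) = (b(0), b(1)) = (26, 12) (two consecutive terms determine the rest), the sequence is periodic with period 42.
So b(14895) = b(0 + ((14895-0) mod 42)) = b(27) = 26.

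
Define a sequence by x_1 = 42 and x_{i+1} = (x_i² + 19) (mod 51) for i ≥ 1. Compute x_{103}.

11

x_1 = 42,  x_2 = 49,  x_3 = 23,  x_4 = 38,  x_5 = 35,  x_6 = 20,  x_7 = 11,  x_8 = 38.
Since x_8 = x_4 = 38, the sequence is eventually periodic: after a pre-period of length 3 it cycles with period 4.
For i ≥ 4, x_i depends only on (i - 4) mod 4. (103 - 4) mod 4 = 3, so x_{103} = x_7 = 11.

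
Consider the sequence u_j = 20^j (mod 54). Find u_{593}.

50

u_1 = 20; u_2 = 22; u_3 = 8; u_4 = 52; u_5 = 14; u_6 = 10; u_7 = 38; u_8 = 4; u_9 = 26; u_{10} = 34; u_{11} = 32; u_{12} = 46; u_{13} = 2; u_{14} = 40; u_{15} = 44; u_{16} = 16; u_{17} = 50; u_{18} = 28; u_{19} = 20.
Since u_{19} = u_1 = 20, the sequence is periodic with period 18.
(593 - 1) mod 18 = 16, so u_{593} = u_{17} = 50.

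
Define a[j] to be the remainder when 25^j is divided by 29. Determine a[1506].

25

Listing terms: a[1] = 25; a[2] = 16; a[3] = 23; a[4] = 24; a[5] = 20; a[6] = 7; a[7] = 1; a[8] = 25.
The sequence repeats with period 7.
So a[1506] = a[1 + ((1506-1) mod 7)] = a[1] = 25.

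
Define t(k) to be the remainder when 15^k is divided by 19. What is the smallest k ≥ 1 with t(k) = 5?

t(0) = 1, t(1) = 15, t(2) = 16, t(3) = 12, t(4) = 9, t(5) = 2, t(6) = 11, t(7) = 13, t(8) = 5, t(9) = 18, t(10) = 4, t(11) = 3, t(12) = 7, t(13) = 10, t(14) = 17, t(15) = 8, t(16) = 6, t(17) = 14, t(18) = 1.
Since t(18) = t(0) = 1, the sequence is periodic with period 18.
The value 5 first appears (with k ≥ 1) at t(8).

8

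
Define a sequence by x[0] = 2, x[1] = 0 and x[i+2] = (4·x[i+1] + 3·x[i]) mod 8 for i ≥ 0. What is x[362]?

6

We have x[0] = 2,  x[1] = 0,  x[2] = 6,  x[3] = 0,  x[4] = 2,  x[5] = 0.
The sequence repeats with period 4.
(362 - 0) mod 4 = 2, so x[362] = x[2] = 6.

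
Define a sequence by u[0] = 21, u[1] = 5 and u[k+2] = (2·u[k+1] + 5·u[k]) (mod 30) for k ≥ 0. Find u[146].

25

Listing terms: u[0] = 21; u[1] = 5; u[2] = 25; u[3] = 15; u[4] = 5; u[5] = 25.
Since (u[4], u[5]) = (u[1], u[2]) = (5, 25) (two consecutive terms determine the rest), the sequence is eventually periodic: after a pre-period of length 1 it cycles with period 3.
For k ≥ 1, u[k] depends only on (k - 1) mod 3. (146 - 1) mod 3 = 1, so u[146] = u[2] = 25.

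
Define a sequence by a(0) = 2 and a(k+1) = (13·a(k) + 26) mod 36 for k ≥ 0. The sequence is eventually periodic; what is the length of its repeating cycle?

Listing terms: a(0) = 2, a(1) = 16, a(2) = 18, a(3) = 8, a(4) = 22, a(5) = 24, a(6) = 14, a(7) = 28, a(8) = 30, a(9) = 20, a(10) = 34, a(11) = 0, a(12) = 26, a(13) = 4, a(14) = 6, a(15) = 32, a(16) = 10, a(17) = 12, a(18) = 2.
Since a(18) = a(0) = 2, the sequence is periodic with period 18.

18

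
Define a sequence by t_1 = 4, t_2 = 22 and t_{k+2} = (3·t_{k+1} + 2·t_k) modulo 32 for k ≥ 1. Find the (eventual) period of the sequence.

4

Computing terms: t_1 = 4, t_2 = 22, t_3 = 10, t_4 = 10, t_5 = 18, t_6 = 10, t_7 = 2, t_8 = 26, t_9 = 18, t_{10} = 10.
Since (t_9, t_{10}) = (t_5, t_6) = (18, 10) (two consecutive terms determine the rest), the sequence is eventually periodic: after a pre-period of length 4 it cycles with period 4.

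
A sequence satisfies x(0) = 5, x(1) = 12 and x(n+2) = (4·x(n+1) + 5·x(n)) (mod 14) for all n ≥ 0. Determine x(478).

Listing terms: x(0) = 5, x(1) = 12, x(2) = 3, x(3) = 2, x(4) = 9, x(5) = 4, x(6) = 5, x(7) = 12.
Since (x(6), x(7)) = (x(0), x(1)) = (5, 12) (two consecutive terms determine the rest), the sequence is periodic with period 6.
So x(478) = x(0 + ((478-0) mod 6)) = x(4) = 9.

9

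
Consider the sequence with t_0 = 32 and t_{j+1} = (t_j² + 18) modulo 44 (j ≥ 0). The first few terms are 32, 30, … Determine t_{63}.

10

Listing terms: t_0 = 32; t_1 = 30; t_2 = 38; t_3 = 10; t_4 = 30.
Since t_4 = t_1 = 30, the sequence is eventually periodic: after a pre-period of length 1 it cycles with period 3.
For j ≥ 1, t_j depends only on (j - 1) mod 3. (63 - 1) mod 3 = 2, so t_{63} = t_3 = 10.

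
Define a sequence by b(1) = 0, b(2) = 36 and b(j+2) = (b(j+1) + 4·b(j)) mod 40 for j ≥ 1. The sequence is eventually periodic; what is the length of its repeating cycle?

We have b(1) = 0,  b(2) = 36,  b(3) = 36,  b(4) = 20,  b(5) = 4,  b(6) = 4,  b(7) = 20,  b(8) = 36,  b(9) = 36.
Since (b(8), b(9)) = (b(2), b(3)) = (36, 36) (two consecutive terms determine the rest), the sequence is eventually periodic: after a pre-period of length 1 it cycles with period 6.

6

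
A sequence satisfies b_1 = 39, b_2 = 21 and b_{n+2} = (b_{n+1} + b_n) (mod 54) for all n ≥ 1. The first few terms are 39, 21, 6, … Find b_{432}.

b_1 = 39; b_2 = 21; b_3 = 6; b_4 = 27; b_5 = 33; b_6 = 6; b_7 = 39; b_8 = 45; b_9 = 30; b_{10} = 21; b_{11} = 51; b_{12} = 18; b_{13} = 15; b_{14} = 33; b_{15} = 48; b_{16} = 27; b_{17} = 21; b_{18} = 48; b_{19} = 15; b_{20} = 9; b_{21} = 24; b_{22} = 33; b_{23} = 3; b_{24} = 36; b_{25} = 39; b_{26} = 21.
The sequence repeats with period 24.
So b_{432} = b_{1 + ((432-1) mod 24)} = b_{24} = 36.

36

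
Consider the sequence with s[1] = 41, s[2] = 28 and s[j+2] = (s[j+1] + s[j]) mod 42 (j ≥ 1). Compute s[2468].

34

Computing terms: s[1] = 41,  s[2] = 28,  s[3] = 27,  s[4] = 13,  s[5] = 40,  s[6] = 11,  s[7] = 9,  s[8] = 20,  s[9] = 29,  s[10] = 7,  s[11] = 36,  s[12] = 1,  s[13] = 37,  s[14] = 38,  s[15] = 33,  s[16] = 29,  s[17] = 20,  s[18] = 7,  s[19] = 27,  s[20] = 34,  s[21] = 19,  s[22] = 11,  s[23] = 30,  s[24] = 41,  s[25] = 29,  s[26] = 28,  s[27] = 15,  s[28] = 1,  s[29] = 16,  s[30] = 17,  s[31] = 33,  s[32] = 8,  s[33] = 41,  s[34] = 7,  s[35] = 6,  s[36] = 13,  s[37] = 19,  s[38] = 32,  s[39] = 9,  s[40] = 41,  s[41] = 8,  s[42] = 7,  s[43] = 15,  s[44] = 22,  s[45] = 37,  s[46] = 17,  s[47] = 12,  s[48] = 29,  s[49] = 41,  s[50] = 28.
Since (s[49], s[50]) = (s[1], s[2]) = (41, 28) (two consecutive terms determine the rest), the sequence is periodic with period 48.
So s[2468] = s[1 + ((2468-1) mod 48)] = s[20] = 34.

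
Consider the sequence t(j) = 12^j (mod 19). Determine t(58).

7

t(1) = 12,  t(2) = 11,  t(3) = 18,  t(4) = 7,  t(5) = 8,  t(6) = 1,  t(7) = 12.
The sequence repeats with period 6.
(58 - 1) mod 6 = 3, so t(58) = t(4) = 7.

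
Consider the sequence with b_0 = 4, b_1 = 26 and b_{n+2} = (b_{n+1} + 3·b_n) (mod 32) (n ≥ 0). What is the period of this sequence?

12

Listing terms: b_0 = 4; b_1 = 26; b_2 = 6; b_3 = 20; b_4 = 6; b_5 = 2; b_6 = 20; b_7 = 26; b_8 = 22; b_9 = 4; b_{10} = 6; b_{11} = 18; b_{12} = 4; b_{13} = 26.
The sequence repeats with period 12.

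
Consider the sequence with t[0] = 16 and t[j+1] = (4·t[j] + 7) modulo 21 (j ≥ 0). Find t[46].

t[0] = 16,  t[1] = 8,  t[2] = 18,  t[3] = 16.
The sequence repeats with period 3.
So t[46] = t[0 + ((46-0) mod 3)] = t[1] = 8.

8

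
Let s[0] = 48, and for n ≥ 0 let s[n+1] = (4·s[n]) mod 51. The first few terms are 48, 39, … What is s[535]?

12

s[0] = 48; s[1] = 39; s[2] = 3; s[3] = 12; s[4] = 48.
Since s[4] = s[0] = 48, the sequence is periodic with period 4.
(535 - 0) mod 4 = 3, so s[535] = s[3] = 12.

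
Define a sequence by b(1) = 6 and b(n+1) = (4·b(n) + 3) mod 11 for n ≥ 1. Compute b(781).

6

Listing terms: b(1) = 6,  b(2) = 5,  b(3) = 1,  b(4) = 7,  b(5) = 9,  b(6) = 6.
Since b(6) = b(1) = 6, the sequence is periodic with period 5.
(781 - 1) mod 5 = 0, so b(781) = b(1) = 6.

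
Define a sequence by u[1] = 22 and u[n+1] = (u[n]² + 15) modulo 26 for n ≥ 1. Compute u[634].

19

Computing terms: u[1] = 22, u[2] = 5, u[3] = 14, u[4] = 3, u[5] = 24, u[6] = 19, u[7] = 12, u[8] = 3.
Since u[8] = u[4] = 3, the sequence is eventually periodic: after a pre-period of length 3 it cycles with period 4.
For n ≥ 4, u[n] depends only on (n - 4) mod 4. (634 - 4) mod 4 = 2, so u[634] = u[6] = 19.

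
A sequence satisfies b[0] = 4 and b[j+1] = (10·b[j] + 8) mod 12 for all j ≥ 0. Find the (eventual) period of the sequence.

3

We have b[0] = 4, b[1] = 0, b[2] = 8, b[3] = 4.
The sequence repeats with period 3.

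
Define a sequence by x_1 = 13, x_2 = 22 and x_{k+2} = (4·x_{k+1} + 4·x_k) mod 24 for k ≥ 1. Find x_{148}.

0

Listing terms: x_1 = 13; x_2 = 22; x_3 = 20; x_4 = 0; x_5 = 8; x_6 = 8; x_7 = 16; x_8 = 0; x_9 = 16; x_{10} = 16; x_{11} = 8; x_{12} = 0; x_{13} = 8.
Since (x_{12}, x_{13}) = (x_4, x_5) = (0, 8) (two consecutive terms determine the rest), the sequence is eventually periodic: after a pre-period of length 3 it cycles with period 8.
For k ≥ 4, x_k depends only on (k - 4) mod 8. (148 - 4) mod 8 = 0, so x_{148} = x_4 = 0.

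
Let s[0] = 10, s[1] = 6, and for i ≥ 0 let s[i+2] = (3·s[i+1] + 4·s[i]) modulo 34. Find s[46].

We have s[0] = 10; s[1] = 6; s[2] = 24; s[3] = 28; s[4] = 10; s[5] = 6.
The sequence repeats with period 4.
(46 - 0) mod 4 = 2, so s[46] = s[2] = 24.

24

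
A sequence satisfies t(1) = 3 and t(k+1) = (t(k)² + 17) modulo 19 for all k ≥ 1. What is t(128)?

7

Listing terms: t(1) = 3,  t(2) = 7,  t(3) = 9,  t(4) = 3.
Since t(4) = t(1) = 3, the sequence is periodic with period 3.
(128 - 1) mod 3 = 1, so t(128) = t(2) = 7.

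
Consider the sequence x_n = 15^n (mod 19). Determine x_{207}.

18

x_0 = 1, x_1 = 15, x_2 = 16, x_3 = 12, x_4 = 9, x_5 = 2, x_6 = 11, x_7 = 13, x_8 = 5, x_9 = 18, x_{10} = 4, x_{11} = 3, x_{12} = 7, x_{13} = 10, x_{14} = 17, x_{15} = 8, x_{16} = 6, x_{17} = 14, x_{18} = 1.
Since x_{18} = x_0 = 1, the sequence is periodic with period 18.
(207 - 0) mod 18 = 9, so x_{207} = x_9 = 18.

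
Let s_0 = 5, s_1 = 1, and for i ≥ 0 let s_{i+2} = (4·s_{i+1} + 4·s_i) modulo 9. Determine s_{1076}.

7

Computing terms: s_0 = 5,  s_1 = 1,  s_2 = 6,  s_3 = 1,  s_4 = 1,  s_5 = 8,  s_6 = 0,  s_7 = 5,  s_8 = 2,  s_9 = 1,  s_{10} = 3,  s_{11} = 7,  s_{12} = 4,  s_{13} = 8,  s_{14} = 3,  s_{15} = 8,  s_{16} = 8,  s_{17} = 1,  s_{18} = 0,  s_{19} = 4,  s_{20} = 7,  s_{21} = 8,  s_{22} = 6,  s_{23} = 2,  s_{24} = 5,  s_{25} = 1.
Since (s_{24}, s_{25}) = (s_0, s_1) = (5, 1) (two consecutive terms determine the rest), the sequence is periodic with period 24.
(1076 - 0) mod 24 = 20, so s_{1076} = s_{20} = 7.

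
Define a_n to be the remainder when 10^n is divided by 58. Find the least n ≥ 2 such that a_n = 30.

a_1 = 10,  a_2 = 42,  a_3 = 14,  a_4 = 24,  a_5 = 8,  a_6 = 22,  a_7 = 46,  a_8 = 54,  a_9 = 18,  a_{10} = 6,  a_{11} = 2,  a_{12} = 20,  a_{13} = 26,  a_{14} = 28,  a_{15} = 48,  a_{16} = 16,  a_{17} = 44,  a_{18} = 34,  a_{19} = 50,  a_{20} = 36,  a_{21} = 12,  a_{22} = 4,  a_{23} = 40,  a_{24} = 52,  a_{25} = 56,  a_{26} = 38,  a_{27} = 32,  a_{28} = 30,  a_{29} = 10.
The sequence repeats with period 28.
The value 30 first appears (with n ≥ 2) at a_{28}.

28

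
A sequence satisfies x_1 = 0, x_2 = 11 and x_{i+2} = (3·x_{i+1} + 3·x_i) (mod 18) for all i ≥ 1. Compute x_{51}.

9

x_1 = 0; x_2 = 11; x_3 = 15; x_4 = 6; x_5 = 9; x_6 = 9; x_7 = 0; x_8 = 9; x_9 = 9.
Since (x_8, x_9) = (x_5, x_6) = (9, 9) (two consecutive terms determine the rest), the sequence is eventually periodic: after a pre-period of length 4 it cycles with period 3.
For i ≥ 5, x_i depends only on (i - 5) mod 3. (51 - 5) mod 3 = 1, so x_{51} = x_6 = 9.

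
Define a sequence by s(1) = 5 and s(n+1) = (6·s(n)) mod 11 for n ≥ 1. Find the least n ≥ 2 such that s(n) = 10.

10

We have s(1) = 5,  s(2) = 8,  s(3) = 4,  s(4) = 2,  s(5) = 1,  s(6) = 6,  s(7) = 3,  s(8) = 7,  s(9) = 9,  s(10) = 10,  s(11) = 5.
Since s(11) = s(1) = 5, the sequence is periodic with period 10.
The value 10 first appears (with n ≥ 2) at s(10).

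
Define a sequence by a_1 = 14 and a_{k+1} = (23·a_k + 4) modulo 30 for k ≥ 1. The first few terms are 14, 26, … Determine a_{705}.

14

We have a_1 = 14; a_2 = 26; a_3 = 2; a_4 = 20; a_5 = 14.
The sequence repeats with period 4.
So a_{705} = a_{1 + ((705-1) mod 4)} = a_1 = 14.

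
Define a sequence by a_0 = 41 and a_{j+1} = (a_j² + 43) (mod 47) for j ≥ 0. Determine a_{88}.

Computing terms: a_0 = 41,  a_1 = 32,  a_2 = 33,  a_3 = 4,  a_4 = 12,  a_5 = 46,  a_6 = 44,  a_7 = 5,  a_8 = 21,  a_9 = 14,  a_{10} = 4.
Since a_{10} = a_3 = 4, the sequence is eventually periodic: after a pre-period of length 3 it cycles with period 7.
For j ≥ 3, a_j depends only on (j - 3) mod 7. (88 - 3) mod 7 = 1, so a_{88} = a_4 = 12.

12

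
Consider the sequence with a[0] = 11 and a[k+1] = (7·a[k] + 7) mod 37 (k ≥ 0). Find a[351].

Computing terms: a[0] = 11,  a[1] = 10,  a[2] = 3,  a[3] = 28,  a[4] = 18,  a[5] = 22,  a[6] = 13,  a[7] = 24,  a[8] = 27,  a[9] = 11.
Since a[9] = a[0] = 11, the sequence is periodic with period 9.
(351 - 0) mod 9 = 0, so a[351] = a[0] = 11.

11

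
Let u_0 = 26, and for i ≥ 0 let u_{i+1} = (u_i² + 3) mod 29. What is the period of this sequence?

5

Computing terms: u_0 = 26, u_1 = 12, u_2 = 2, u_3 = 7, u_4 = 23, u_5 = 10, u_6 = 16, u_7 = 27, u_8 = 7.
Since u_8 = u_3 = 7, the sequence is eventually periodic: after a pre-period of length 3 it cycles with period 5.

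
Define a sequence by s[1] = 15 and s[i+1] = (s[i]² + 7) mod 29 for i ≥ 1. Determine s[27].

12

Listing terms: s[1] = 15; s[2] = 0; s[3] = 7; s[4] = 27; s[5] = 11; s[6] = 12; s[7] = 6; s[8] = 14; s[9] = 0.
Since s[9] = s[2] = 0, the sequence is eventually periodic: after a pre-period of length 1 it cycles with period 7.
For i ≥ 2, s[i] depends only on (i - 2) mod 7. (27 - 2) mod 7 = 4, so s[27] = s[6] = 12.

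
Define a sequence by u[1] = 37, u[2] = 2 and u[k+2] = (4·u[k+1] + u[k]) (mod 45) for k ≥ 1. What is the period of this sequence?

We have u[1] = 37, u[2] = 2, u[3] = 0, u[4] = 2, u[5] = 8, u[6] = 34, u[7] = 9, u[8] = 25, u[9] = 19, u[10] = 11, u[11] = 18, u[12] = 38, u[13] = 35, u[14] = 43, u[15] = 27, u[16] = 16, u[17] = 1, u[18] = 20, u[19] = 36, u[20] = 29, u[21] = 17, u[22] = 7, u[23] = 0, u[24] = 7, u[25] = 28, u[26] = 29, u[27] = 9, u[28] = 20, u[29] = 44, u[30] = 16, u[31] = 18, u[32] = 43, u[33] = 10, u[34] = 38, u[35] = 27, u[36] = 11, u[37] = 26, u[38] = 25, u[39] = 36, u[40] = 34, u[41] = 37, u[42] = 2.
The sequence repeats with period 40.

40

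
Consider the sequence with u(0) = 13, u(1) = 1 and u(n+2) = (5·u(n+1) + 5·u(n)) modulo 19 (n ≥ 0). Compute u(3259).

1

Listing terms: u(0) = 13, u(1) = 1, u(2) = 13, u(3) = 13, u(4) = 16, u(5) = 12, u(6) = 7, u(7) = 0, u(8) = 16, u(9) = 4, u(10) = 5, u(11) = 7, u(12) = 3, u(13) = 12, u(14) = 18, u(15) = 17, u(16) = 4, u(17) = 10, u(18) = 13, u(19) = 1.
The sequence repeats with period 18.
(3259 - 0) mod 18 = 1, so u(3259) = u(1) = 1.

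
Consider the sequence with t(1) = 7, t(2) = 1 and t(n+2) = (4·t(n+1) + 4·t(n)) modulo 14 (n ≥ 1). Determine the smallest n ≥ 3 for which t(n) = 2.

6

Computing terms: t(1) = 7, t(2) = 1, t(3) = 4, t(4) = 6, t(5) = 12, t(6) = 2, t(7) = 0, t(8) = 8, t(9) = 4, t(10) = 6.
Since (t(9), t(10)) = (t(3), t(4)) = (4, 6) (two consecutive terms determine the rest), the sequence is eventually periodic: after a pre-period of length 2 it cycles with period 6.
The value 2 first appears (with n ≥ 3) at t(6).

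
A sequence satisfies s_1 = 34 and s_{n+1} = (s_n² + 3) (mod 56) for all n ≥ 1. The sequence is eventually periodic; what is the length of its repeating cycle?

6

Computing terms: s_1 = 34,  s_2 = 39,  s_3 = 12,  s_4 = 35,  s_5 = 52,  s_6 = 19,  s_7 = 28,  s_8 = 3,  s_9 = 12.
Since s_9 = s_3 = 12, the sequence is eventually periodic: after a pre-period of length 2 it cycles with period 6.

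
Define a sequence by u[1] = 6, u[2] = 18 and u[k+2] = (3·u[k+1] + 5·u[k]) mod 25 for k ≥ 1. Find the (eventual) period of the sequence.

u[1] = 6, u[2] = 18, u[3] = 9, u[4] = 17, u[5] = 21, u[6] = 23, u[7] = 24, u[8] = 12, u[9] = 6, u[10] = 3, u[11] = 14, u[12] = 7, u[13] = 16, u[14] = 8, u[15] = 4, u[16] = 2, u[17] = 1, u[18] = 13, u[19] = 19, u[20] = 22, u[21] = 11, u[22] = 18, u[23] = 9.
Since (u[22], u[23]) = (u[2], u[3]) = (18, 9) (two consecutive terms determine the rest), the sequence is eventually periodic: after a pre-period of length 1 it cycles with period 20.

20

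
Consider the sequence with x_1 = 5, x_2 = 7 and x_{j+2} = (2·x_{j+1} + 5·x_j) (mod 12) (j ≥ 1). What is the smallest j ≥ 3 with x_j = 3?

x_1 = 5,  x_2 = 7,  x_3 = 3,  x_4 = 5,  x_5 = 1,  x_6 = 3,  x_7 = 11,  x_8 = 1,  x_9 = 9,  x_{10} = 11,  x_{11} = 7,  x_{12} = 9,  x_{13} = 5,  x_{14} = 7.
Since (x_{13}, x_{14}) = (x_1, x_2) = (5, 7) (two consecutive terms determine the rest), the sequence is periodic with period 12.
The value 3 first appears (with j ≥ 3) at x_3.

3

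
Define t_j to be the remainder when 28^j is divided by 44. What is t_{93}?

Computing terms: t_1 = 28, t_2 = 36, t_3 = 40, t_4 = 20, t_5 = 32, t_6 = 16, t_7 = 8, t_8 = 4, t_9 = 24, t_{10} = 12, t_{11} = 28.
Since t_{11} = t_1 = 28, the sequence is periodic with period 10.
(93 - 1) mod 10 = 2, so t_{93} = t_3 = 40.

40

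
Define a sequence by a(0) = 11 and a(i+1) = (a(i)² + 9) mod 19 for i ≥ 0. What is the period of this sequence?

Computing terms: a(0) = 11; a(1) = 16; a(2) = 18; a(3) = 10; a(4) = 14; a(5) = 15; a(6) = 6; a(7) = 7; a(8) = 1; a(9) = 10.
Since a(9) = a(3) = 10, the sequence is eventually periodic: after a pre-period of length 3 it cycles with period 6.

6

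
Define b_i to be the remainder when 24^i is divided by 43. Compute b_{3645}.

35

We have b_0 = 1,  b_1 = 24,  b_2 = 17,  b_3 = 21,  b_4 = 31,  b_5 = 13,  b_6 = 11,  b_7 = 6,  b_8 = 15,  b_9 = 16,  b_{10} = 40,  b_{11} = 14,  b_{12} = 35,  b_{13} = 23,  b_{14} = 36,  b_{15} = 4,  b_{16} = 10,  b_{17} = 25,  b_{18} = 41,  b_{19} = 38,  b_{20} = 9,  b_{21} = 1.
The sequence repeats with period 21.
(3645 - 0) mod 21 = 12, so b_{3645} = b_{12} = 35.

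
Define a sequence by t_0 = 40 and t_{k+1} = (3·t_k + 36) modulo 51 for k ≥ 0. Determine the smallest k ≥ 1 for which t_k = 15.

t_0 = 40; t_1 = 3; t_2 = 45; t_3 = 18; t_4 = 39; t_5 = 0; t_6 = 36; t_7 = 42; t_8 = 9; t_9 = 12; t_{10} = 21; t_{11} = 48; t_{12} = 27; t_{13} = 15; t_{14} = 30; t_{15} = 24; t_{16} = 6; t_{17} = 3.
Since t_{17} = t_1 = 3, the sequence is eventually periodic: after a pre-period of length 1 it cycles with period 16.
The value 15 first appears (with k ≥ 1) at t_{13}.

13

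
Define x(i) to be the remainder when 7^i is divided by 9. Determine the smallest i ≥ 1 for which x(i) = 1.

3

Listing terms: x(0) = 1,  x(1) = 7,  x(2) = 4,  x(3) = 1.
Since x(3) = x(0) = 1, the sequence is periodic with period 3.
The value 1 next appears (with i ≥ 1) at x(3).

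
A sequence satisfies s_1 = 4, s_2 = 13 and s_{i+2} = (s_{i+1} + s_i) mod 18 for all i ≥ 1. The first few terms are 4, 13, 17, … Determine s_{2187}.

17

We have s_1 = 4; s_2 = 13; s_3 = 17; s_4 = 12; s_5 = 11; s_6 = 5; s_7 = 16; s_8 = 3; s_9 = 1; s_{10} = 4; s_{11} = 5; s_{12} = 9; s_{13} = 14; s_{14} = 5; s_{15} = 1; s_{16} = 6; s_{17} = 7; s_{18} = 13; s_{19} = 2; s_{20} = 15; s_{21} = 17; s_{22} = 14; s_{23} = 13; s_{24} = 9; s_{25} = 4; s_{26} = 13.
The sequence repeats with period 24.
(2187 - 1) mod 24 = 2, so s_{2187} = s_3 = 17.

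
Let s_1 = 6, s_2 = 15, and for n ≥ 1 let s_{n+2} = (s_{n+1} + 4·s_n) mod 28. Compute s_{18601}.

We have s_1 = 6, s_2 = 15, s_3 = 11, s_4 = 15, s_5 = 3, s_6 = 7, s_7 = 19, s_8 = 19, s_9 = 11, s_{10} = 3, s_{11} = 19, s_{12} = 3, s_{13} = 23, s_{14} = 7, s_{15} = 15, s_{16} = 15, s_{17} = 19, s_{18} = 23, s_{19} = 15, s_{20} = 23, s_{21} = 27, s_{22} = 7, s_{23} = 3, s_{24} = 3, s_{25} = 15, s_{26} = 27, s_{27} = 3, s_{28} = 27, s_{29} = 11, s_{30} = 7, s_{31} = 23, s_{32} = 23, s_{33} = 3, s_{34} = 11, s_{35} = 23, s_{36} = 11, s_{37} = 19, s_{38} = 7, s_{39} = 27, s_{40} = 27, s_{41} = 23, s_{42} = 19, s_{43} = 27, s_{44} = 19, s_{45} = 15, s_{46} = 7, s_{47} = 11, s_{48} = 11, s_{49} = 27, s_{50} = 15, s_{51} = 11.
Since (s_{50}, s_{51}) = (s_2, s_3) = (15, 11) (two consecutive terms determine the rest), the sequence is eventually periodic: after a pre-period of length 1 it cycles with period 48.
For n ≥ 2, s_n depends only on (n - 2) mod 48. (18601 - 2) mod 48 = 23, so s_{18601} = s_{25} = 15.

15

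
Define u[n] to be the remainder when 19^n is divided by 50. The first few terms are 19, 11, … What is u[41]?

We have u[1] = 19; u[2] = 11; u[3] = 9; u[4] = 21; u[5] = 49; u[6] = 31; u[7] = 39; u[8] = 41; u[9] = 29; u[10] = 1; u[11] = 19.
The sequence repeats with period 10.
So u[41] = u[1 + ((41-1) mod 10)] = u[1] = 19.

19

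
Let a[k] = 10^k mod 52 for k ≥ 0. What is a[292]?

16

We have a[0] = 1; a[1] = 10; a[2] = 48; a[3] = 12; a[4] = 16; a[5] = 4; a[6] = 40; a[7] = 36; a[8] = 48.
Since a[8] = a[2] = 48, the sequence is eventually periodic: after a pre-period of length 2 it cycles with period 6.
For k ≥ 2, a[k] depends only on (k - 2) mod 6. (292 - 2) mod 6 = 2, so a[292] = a[4] = 16.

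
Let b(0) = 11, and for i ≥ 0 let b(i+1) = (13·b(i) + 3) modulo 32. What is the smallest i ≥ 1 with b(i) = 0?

23

We have b(0) = 11,  b(1) = 18,  b(2) = 13,  b(3) = 12,  b(4) = 31,  b(5) = 22,  b(6) = 1,  b(7) = 16,  b(8) = 19,  b(9) = 26,  b(10) = 21,  b(11) = 20,  b(12) = 7,  b(13) = 30,  b(14) = 9,  b(15) = 24,  b(16) = 27,  b(17) = 2,  b(18) = 29,  b(19) = 28,  b(20) = 15,  b(21) = 6,  b(22) = 17,  b(23) = 0,  b(24) = 3,  b(25) = 10,  b(26) = 5,  b(27) = 4,  b(28) = 23,  b(29) = 14,  b(30) = 25,  b(31) = 8,  b(32) = 11.
Since b(32) = b(0) = 11, the sequence is periodic with period 32.
The value 0 first appears (with i ≥ 1) at b(23).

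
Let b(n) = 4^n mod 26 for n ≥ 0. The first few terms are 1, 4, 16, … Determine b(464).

16

Listing terms: b(0) = 1; b(1) = 4; b(2) = 16; b(3) = 12; b(4) = 22; b(5) = 10; b(6) = 14; b(7) = 4.
Since b(7) = b(1) = 4, the sequence is eventually periodic: after a pre-period of length 1 it cycles with period 6.
For n ≥ 1, b(n) depends only on (n - 1) mod 6. (464 - 1) mod 6 = 1, so b(464) = b(2) = 16.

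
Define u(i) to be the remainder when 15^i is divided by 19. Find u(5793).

Listing terms: u(1) = 15; u(2) = 16; u(3) = 12; u(4) = 9; u(5) = 2; u(6) = 11; u(7) = 13; u(8) = 5; u(9) = 18; u(10) = 4; u(11) = 3; u(12) = 7; u(13) = 10; u(14) = 17; u(15) = 8; u(16) = 6; u(17) = 14; u(18) = 1; u(19) = 15.
The sequence repeats with period 18.
(5793 - 1) mod 18 = 14, so u(5793) = u(15) = 8.

8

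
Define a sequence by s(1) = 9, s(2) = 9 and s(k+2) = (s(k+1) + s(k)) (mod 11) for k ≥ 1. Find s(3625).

Computing terms: s(1) = 9,  s(2) = 9,  s(3) = 7,  s(4) = 5,  s(5) = 1,  s(6) = 6,  s(7) = 7,  s(8) = 2,  s(9) = 9,  s(10) = 0,  s(11) = 9,  s(12) = 9.
Since (s(11), s(12)) = (s(1), s(2)) = (9, 9) (two consecutive terms determine the rest), the sequence is periodic with period 10.
So s(3625) = s(1 + ((3625-1) mod 10)) = s(5) = 1.

1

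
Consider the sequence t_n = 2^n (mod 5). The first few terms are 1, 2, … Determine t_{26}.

4

t_0 = 1; t_1 = 2; t_2 = 4; t_3 = 3; t_4 = 1.
Since t_4 = t_0 = 1, the sequence is periodic with period 4.
(26 - 0) mod 4 = 2, so t_{26} = t_2 = 4.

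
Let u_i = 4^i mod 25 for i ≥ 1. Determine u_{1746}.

Computing terms: u_1 = 4,  u_2 = 16,  u_3 = 14,  u_4 = 6,  u_5 = 24,  u_6 = 21,  u_7 = 9,  u_8 = 11,  u_9 = 19,  u_{10} = 1,  u_{11} = 4.
Since u_{11} = u_1 = 4, the sequence is periodic with period 10.
(1746 - 1) mod 10 = 5, so u_{1746} = u_6 = 21.

21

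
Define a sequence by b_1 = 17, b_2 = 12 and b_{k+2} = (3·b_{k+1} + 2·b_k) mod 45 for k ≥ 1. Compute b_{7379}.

b_1 = 17,  b_2 = 12,  b_3 = 25,  b_4 = 9,  b_5 = 32,  b_6 = 24,  b_7 = 1,  b_8 = 6,  b_9 = 20,  b_{10} = 27,  b_{11} = 31,  b_{12} = 12,  b_{13} = 8,  b_{14} = 3,  b_{15} = 25,  b_{16} = 36,  b_{17} = 23,  b_{18} = 6,  b_{19} = 19,  b_{20} = 24,  b_{21} = 20,  b_{22} = 18,  b_{23} = 4,  b_{24} = 3,  b_{25} = 17,  b_{26} = 12.
The sequence repeats with period 24.
(7379 - 1) mod 24 = 10, so b_{7379} = b_{11} = 31.

31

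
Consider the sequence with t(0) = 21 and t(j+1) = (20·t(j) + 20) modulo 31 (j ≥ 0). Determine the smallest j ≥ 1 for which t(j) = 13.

11

Computing terms: t(0) = 21,  t(1) = 6,  t(2) = 16,  t(3) = 30,  t(4) = 0,  t(5) = 20,  t(6) = 17,  t(7) = 19,  t(8) = 28,  t(9) = 22,  t(10) = 26,  t(11) = 13,  t(12) = 1,  t(13) = 9,  t(14) = 14,  t(15) = 21.
The sequence repeats with period 15.
The value 13 first appears (with j ≥ 1) at t(11).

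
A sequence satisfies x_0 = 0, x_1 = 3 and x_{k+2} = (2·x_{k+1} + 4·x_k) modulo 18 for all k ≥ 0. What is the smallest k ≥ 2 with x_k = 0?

4

Listing terms: x_0 = 0, x_1 = 3, x_2 = 6, x_3 = 6, x_4 = 0, x_5 = 6, x_6 = 12, x_7 = 12, x_8 = 0, x_9 = 12, x_{10} = 6, x_{11} = 6.
Since (x_{10}, x_{11}) = (x_2, x_3) = (6, 6) (two consecutive terms determine the rest), the sequence is eventually periodic: after a pre-period of length 2 it cycles with period 8.
The value 0 first appears (with k ≥ 2) at x_4.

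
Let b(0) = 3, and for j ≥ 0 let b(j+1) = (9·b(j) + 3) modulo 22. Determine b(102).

9

b(0) = 3,  b(1) = 8,  b(2) = 9,  b(3) = 18,  b(4) = 11,  b(5) = 14,  b(6) = 19,  b(7) = 20,  b(8) = 7,  b(9) = 0,  b(10) = 3.
The sequence repeats with period 10.
(102 - 0) mod 10 = 2, so b(102) = b(2) = 9.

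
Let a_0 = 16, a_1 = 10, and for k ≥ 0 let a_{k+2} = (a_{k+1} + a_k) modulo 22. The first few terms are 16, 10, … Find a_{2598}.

0

a_0 = 16, a_1 = 10, a_2 = 4, a_3 = 14, a_4 = 18, a_5 = 10, a_6 = 6, a_7 = 16, a_8 = 0, a_9 = 16, a_{10} = 16, a_{11} = 10.
The sequence repeats with period 10.
So a_{2598} = a_{0 + ((2598-0) mod 10)} = a_8 = 0.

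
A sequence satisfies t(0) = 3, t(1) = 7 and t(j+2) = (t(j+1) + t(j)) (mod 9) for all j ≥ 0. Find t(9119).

We have t(0) = 3; t(1) = 7; t(2) = 1; t(3) = 8; t(4) = 0; t(5) = 8; t(6) = 8; t(7) = 7; t(8) = 6; t(9) = 4; t(10) = 1; t(11) = 5; t(12) = 6; t(13) = 2; t(14) = 8; t(15) = 1; t(16) = 0; t(17) = 1; t(18) = 1; t(19) = 2; t(20) = 3; t(21) = 5; t(22) = 8; t(23) = 4; t(24) = 3; t(25) = 7.
Since (t(24), t(25)) = (t(0), t(1)) = (3, 7) (two consecutive terms determine the rest), the sequence is periodic with period 24.
(9119 - 0) mod 24 = 23, so t(9119) = t(23) = 4.

4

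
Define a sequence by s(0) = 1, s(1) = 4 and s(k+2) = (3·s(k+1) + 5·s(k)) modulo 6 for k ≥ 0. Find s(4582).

2

Listing terms: s(0) = 1; s(1) = 4; s(2) = 5; s(3) = 5; s(4) = 4; s(5) = 1; s(6) = 5; s(7) = 2; s(8) = 1; s(9) = 1; s(10) = 2; s(11) = 5; s(12) = 1; s(13) = 4.
The sequence repeats with period 12.
(4582 - 0) mod 12 = 10, so s(4582) = s(10) = 2.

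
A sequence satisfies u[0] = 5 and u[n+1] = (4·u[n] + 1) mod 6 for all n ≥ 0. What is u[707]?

u[0] = 5, u[1] = 3, u[2] = 1, u[3] = 5.
Since u[3] = u[0] = 5, the sequence is periodic with period 3.
So u[707] = u[0 + ((707-0) mod 3)] = u[2] = 1.

1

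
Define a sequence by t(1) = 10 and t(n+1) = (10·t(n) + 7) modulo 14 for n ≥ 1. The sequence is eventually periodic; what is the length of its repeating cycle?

t(1) = 10; t(2) = 9; t(3) = 13; t(4) = 11; t(5) = 5; t(6) = 1; t(7) = 3; t(8) = 9.
Since t(8) = t(2) = 9, the sequence is eventually periodic: after a pre-period of length 1 it cycles with period 6.

6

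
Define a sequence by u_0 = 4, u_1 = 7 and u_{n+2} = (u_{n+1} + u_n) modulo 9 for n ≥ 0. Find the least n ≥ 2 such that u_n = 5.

Listing terms: u_0 = 4, u_1 = 7, u_2 = 2, u_3 = 0, u_4 = 2, u_5 = 2, u_6 = 4, u_7 = 6, u_8 = 1, u_9 = 7, u_{10} = 8, u_{11} = 6, u_{12} = 5, u_{13} = 2, u_{14} = 7, u_{15} = 0, u_{16} = 7, u_{17} = 7, u_{18} = 5, u_{19} = 3, u_{20} = 8, u_{21} = 2, u_{22} = 1, u_{23} = 3, u_{24} = 4, u_{25} = 7.
The sequence repeats with period 24.
The value 5 first appears (with n ≥ 2) at u_{12}.

12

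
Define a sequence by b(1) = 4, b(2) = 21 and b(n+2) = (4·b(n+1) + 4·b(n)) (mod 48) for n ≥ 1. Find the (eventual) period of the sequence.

8

We have b(1) = 4, b(2) = 21, b(3) = 4, b(4) = 4, b(5) = 32, b(6) = 0, b(7) = 32, b(8) = 32, b(9) = 16, b(10) = 0, b(11) = 16, b(12) = 16, b(13) = 32, b(14) = 0.
Since (b(13), b(14)) = (b(5), b(6)) = (32, 0) (two consecutive terms determine the rest), the sequence is eventually periodic: after a pre-period of length 4 it cycles with period 8.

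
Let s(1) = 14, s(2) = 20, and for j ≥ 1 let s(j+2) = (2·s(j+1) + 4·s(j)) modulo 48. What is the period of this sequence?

8

Listing terms: s(1) = 14; s(2) = 20; s(3) = 0; s(4) = 32; s(5) = 16; s(6) = 16; s(7) = 0; s(8) = 16; s(9) = 32; s(10) = 32; s(11) = 0; s(12) = 32.
Since (s(11), s(12)) = (s(3), s(4)) = (0, 32) (two consecutive terms determine the rest), the sequence is eventually periodic: after a pre-period of length 2 it cycles with period 8.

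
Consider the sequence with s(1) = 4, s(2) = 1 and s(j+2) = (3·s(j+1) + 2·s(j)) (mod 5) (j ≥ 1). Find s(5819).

We have s(1) = 4; s(2) = 1; s(3) = 1; s(4) = 0; s(5) = 2; s(6) = 1; s(7) = 2; s(8) = 3; s(9) = 3; s(10) = 0; s(11) = 1; s(12) = 3; s(13) = 1; s(14) = 4; s(15) = 4; s(16) = 0; s(17) = 3; s(18) = 4; s(19) = 3; s(20) = 2; s(21) = 2; s(22) = 0; s(23) = 4; s(24) = 2; s(25) = 4; s(26) = 1.
Since (s(25), s(26)) = (s(1), s(2)) = (4, 1) (two consecutive terms determine the rest), the sequence is periodic with period 24.
So s(5819) = s(1 + ((5819-1) mod 24)) = s(11) = 1.

1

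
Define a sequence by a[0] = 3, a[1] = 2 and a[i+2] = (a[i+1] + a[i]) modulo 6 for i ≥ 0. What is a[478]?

4

Computing terms: a[0] = 3,  a[1] = 2,  a[2] = 5,  a[3] = 1,  a[4] = 0,  a[5] = 1,  a[6] = 1,  a[7] = 2,  a[8] = 3,  a[9] = 5,  a[10] = 2,  a[11] = 1,  a[12] = 3,  a[13] = 4,  a[14] = 1,  a[15] = 5,  a[16] = 0,  a[17] = 5,  a[18] = 5,  a[19] = 4,  a[20] = 3,  a[21] = 1,  a[22] = 4,  a[23] = 5,  a[24] = 3,  a[25] = 2.
Since (a[24], a[25]) = (a[0], a[1]) = (3, 2) (two consecutive terms determine the rest), the sequence is periodic with period 24.
So a[478] = a[0 + ((478-0) mod 24)] = a[22] = 4.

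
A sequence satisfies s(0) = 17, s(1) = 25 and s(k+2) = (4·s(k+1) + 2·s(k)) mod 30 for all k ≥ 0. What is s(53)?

10

Computing terms: s(0) = 17, s(1) = 25, s(2) = 14, s(3) = 16, s(4) = 2, s(5) = 10, s(6) = 14, s(7) = 16.
Since (s(6), s(7)) = (s(2), s(3)) = (14, 16) (two consecutive terms determine the rest), the sequence is eventually periodic: after a pre-period of length 2 it cycles with period 4.
For k ≥ 2, s(k) depends only on (k - 2) mod 4. (53 - 2) mod 4 = 3, so s(53) = s(5) = 10.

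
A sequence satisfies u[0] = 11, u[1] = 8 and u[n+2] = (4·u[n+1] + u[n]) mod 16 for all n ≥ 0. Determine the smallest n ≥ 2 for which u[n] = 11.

u[0] = 11; u[1] = 8; u[2] = 11; u[3] = 4; u[4] = 11; u[5] = 0; u[6] = 11; u[7] = 12; u[8] = 11; u[9] = 8.
Since (u[8], u[9]) = (u[0], u[1]) = (11, 8) (two consecutive terms determine the rest), the sequence is periodic with period 8.
The value 11 first appears (with n ≥ 2) at u[2].

2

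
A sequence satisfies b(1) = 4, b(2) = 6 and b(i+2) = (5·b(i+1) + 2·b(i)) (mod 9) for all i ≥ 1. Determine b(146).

6

Computing terms: b(1) = 4; b(2) = 6; b(3) = 2; b(4) = 4; b(5) = 6.
Since (b(4), b(5)) = (b(1), b(2)) = (4, 6) (two consecutive terms determine the rest), the sequence is periodic with period 3.
(146 - 1) mod 3 = 1, so b(146) = b(2) = 6.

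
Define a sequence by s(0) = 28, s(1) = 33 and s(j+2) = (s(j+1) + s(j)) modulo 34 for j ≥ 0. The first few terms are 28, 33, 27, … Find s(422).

31

s(0) = 28; s(1) = 33; s(2) = 27; s(3) = 26; s(4) = 19; s(5) = 11; s(6) = 30; s(7) = 7; s(8) = 3; s(9) = 10; s(10) = 13; s(11) = 23; s(12) = 2; s(13) = 25; s(14) = 27; s(15) = 18; s(16) = 11; s(17) = 29; s(18) = 6; s(19) = 1; s(20) = 7; s(21) = 8; s(22) = 15; s(23) = 23; s(24) = 4; s(25) = 27; s(26) = 31; s(27) = 24; s(28) = 21; s(29) = 11; s(30) = 32; s(31) = 9; s(32) = 7; s(33) = 16; s(34) = 23; s(35) = 5; s(36) = 28; s(37) = 33.
Since (s(36), s(37)) = (s(0), s(1)) = (28, 33) (two consecutive terms determine the rest), the sequence is periodic with period 36.
So s(422) = s(0 + ((422-0) mod 36)) = s(26) = 31.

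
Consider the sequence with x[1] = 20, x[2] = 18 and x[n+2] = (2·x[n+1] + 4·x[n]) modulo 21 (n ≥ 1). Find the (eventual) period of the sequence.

48

Computing terms: x[1] = 20, x[2] = 18, x[3] = 11, x[4] = 10, x[5] = 1, x[6] = 0, x[7] = 4, x[8] = 8, x[9] = 11, x[10] = 12, x[11] = 5, x[12] = 16, x[13] = 10, x[14] = 0, x[15] = 19, x[16] = 17, x[17] = 5, x[18] = 15, x[19] = 8, x[20] = 13, x[21] = 16, x[22] = 0, x[23] = 1, x[24] = 2, x[25] = 8, x[26] = 3, x[27] = 17, x[28] = 4, x[29] = 13, x[30] = 0, x[31] = 10, x[32] = 20, x[33] = 17, x[34] = 9, x[35] = 2, x[36] = 19, x[37] = 4, x[38] = 0, x[39] = 16, x[40] = 11, x[41] = 2, x[42] = 6, x[43] = 20, x[44] = 1, x[45] = 19, x[46] = 0, x[47] = 13, x[48] = 5, x[49] = 20, x[50] = 18.
Since (x[49], x[50]) = (x[1], x[2]) = (20, 18) (two consecutive terms determine the rest), the sequence is periodic with period 48.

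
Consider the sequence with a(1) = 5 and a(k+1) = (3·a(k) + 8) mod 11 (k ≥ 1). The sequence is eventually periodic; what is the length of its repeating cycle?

5

Computing terms: a(1) = 5, a(2) = 1, a(3) = 0, a(4) = 8, a(5) = 10, a(6) = 5.
The sequence repeats with period 5.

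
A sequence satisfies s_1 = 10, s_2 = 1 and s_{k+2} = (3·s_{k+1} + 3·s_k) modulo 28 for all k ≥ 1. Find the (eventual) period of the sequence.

6

Computing terms: s_1 = 10, s_2 = 1, s_3 = 5, s_4 = 18, s_5 = 13, s_6 = 9, s_7 = 10, s_8 = 1.
The sequence repeats with period 6.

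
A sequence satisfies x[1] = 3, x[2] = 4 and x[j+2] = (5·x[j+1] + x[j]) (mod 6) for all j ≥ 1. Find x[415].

1

Listing terms: x[1] = 3,  x[2] = 4,  x[3] = 5,  x[4] = 5,  x[5] = 0,  x[6] = 5,  x[7] = 1,  x[8] = 4,  x[9] = 3,  x[10] = 1,  x[11] = 2,  x[12] = 5,  x[13] = 3,  x[14] = 2,  x[15] = 1,  x[16] = 1,  x[17] = 0,  x[18] = 1,  x[19] = 5,  x[20] = 2,  x[21] = 3,  x[22] = 5,  x[23] = 4,  x[24] = 1,  x[25] = 3,  x[26] = 4.
The sequence repeats with period 24.
So x[415] = x[1 + ((415-1) mod 24)] = x[7] = 1.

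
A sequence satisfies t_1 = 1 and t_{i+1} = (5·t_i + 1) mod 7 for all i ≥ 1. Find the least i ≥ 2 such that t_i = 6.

Listing terms: t_1 = 1; t_2 = 6; t_3 = 3; t_4 = 2; t_5 = 4; t_6 = 0; t_7 = 1.
The sequence repeats with period 6.
The value 6 first appears (with i ≥ 2) at t_2.

2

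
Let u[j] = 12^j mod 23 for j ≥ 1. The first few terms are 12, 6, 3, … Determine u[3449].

9

u[1] = 12,  u[2] = 6,  u[3] = 3,  u[4] = 13,  u[5] = 18,  u[6] = 9,  u[7] = 16,  u[8] = 8,  u[9] = 4,  u[10] = 2,  u[11] = 1,  u[12] = 12.
Since u[12] = u[1] = 12, the sequence is periodic with period 11.
So u[3449] = u[1 + ((3449-1) mod 11)] = u[6] = 9.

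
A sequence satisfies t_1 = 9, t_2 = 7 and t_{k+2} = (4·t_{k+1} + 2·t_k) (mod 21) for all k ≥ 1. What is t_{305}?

Computing terms: t_1 = 9,  t_2 = 7,  t_3 = 4,  t_4 = 9,  t_5 = 2,  t_6 = 5,  t_7 = 3,  t_8 = 1,  t_9 = 10,  t_{10} = 0,  t_{11} = 20,  t_{12} = 17,  t_{13} = 3,  t_{14} = 4,  t_{15} = 1,  t_{16} = 12,  t_{17} = 8,  t_{18} = 14,  t_{19} = 9,  t_{20} = 1,  t_{21} = 1,  t_{22} = 6,  t_{23} = 5,  t_{24} = 11,  t_{25} = 12,  t_{26} = 7,  t_{27} = 10,  t_{28} = 12,  t_{29} = 5,  t_{30} = 2,  t_{31} = 18,  t_{32} = 13,  t_{33} = 4,  t_{34} = 0,  t_{35} = 8,  t_{36} = 11,  t_{37} = 18,  t_{38} = 10,  t_{39} = 13,  t_{40} = 9,  t_{41} = 20,  t_{42} = 14,  t_{43} = 12,  t_{44} = 13,  t_{45} = 13,  t_{46} = 15,  t_{47} = 2,  t_{48} = 17,  t_{49} = 9,  t_{50} = 7.
Since (t_{49}, t_{50}) = (t_1, t_2) = (9, 7) (two consecutive terms determine the rest), the sequence is periodic with period 48.
So t_{305} = t_{1 + ((305-1) mod 48)} = t_{17} = 8.

8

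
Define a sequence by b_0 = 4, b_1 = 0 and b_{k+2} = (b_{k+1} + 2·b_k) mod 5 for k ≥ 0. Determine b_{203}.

3

Listing terms: b_0 = 4,  b_1 = 0,  b_2 = 3,  b_3 = 3,  b_4 = 4,  b_5 = 0.
The sequence repeats with period 4.
So b_{203} = b_{0 + ((203-0) mod 4)} = b_3 = 3.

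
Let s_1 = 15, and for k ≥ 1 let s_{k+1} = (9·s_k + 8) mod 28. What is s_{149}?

3

Computing terms: s_1 = 15; s_2 = 3; s_3 = 7; s_4 = 15.
Since s_4 = s_1 = 15, the sequence is periodic with period 3.
So s_{149} = s_{1 + ((149-1) mod 3)} = s_2 = 3.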